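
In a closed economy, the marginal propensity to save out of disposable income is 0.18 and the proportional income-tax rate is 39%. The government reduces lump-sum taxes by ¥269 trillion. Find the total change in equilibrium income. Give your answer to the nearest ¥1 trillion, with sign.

MPC = 1 − MPS = 1 − 0.18 = 0.82.
A lump-sum tax change of −¥269 trillion shifts disposable income by +¥269 trillion; first-round consumption changes by −c × ΔT = −0.82 × (−¥269 trillion) = +¥220.58 trillion.
Expenditure multiplier = 1/(1 − c(1−t)) = 1/(1 − 0.82×0.61) = 1/0.4998 ≈ 2.001.
The tax multiplier is −c × k ≈ −1.641, so ΔY = k × (−c·ΔT) = (+¥220.58 trillion) / 0.4998 ≈ +¥441 trillion.

+¥441 trillion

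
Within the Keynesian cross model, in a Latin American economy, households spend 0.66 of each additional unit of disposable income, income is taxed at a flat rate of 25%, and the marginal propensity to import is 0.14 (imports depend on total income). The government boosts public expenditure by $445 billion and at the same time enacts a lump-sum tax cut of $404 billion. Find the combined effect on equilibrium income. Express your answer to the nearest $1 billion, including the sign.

+$1,103 billion

Expenditure multiplier = 1/(1 − c(1−t) + m) = 1/(1 − 0.66×0.75 + 0.14) = 1/0.645 ≈ 1.55.
ΔG contributes k·ΔG = (+$445 billion) / 0.645 ≈ +$689.9 billion.
ΔT of −$404 billion changes first-round spending by −c·ΔT = +$266.64 billion, contributing k·(−c·ΔT) = (+$266.64 billion) / 0.645 ≈ +$413.4 billion.
Net ΔY = k(ΔG − c·ΔT) = (+$711.64 billion) / 0.645 ≈ +$1,103 billion.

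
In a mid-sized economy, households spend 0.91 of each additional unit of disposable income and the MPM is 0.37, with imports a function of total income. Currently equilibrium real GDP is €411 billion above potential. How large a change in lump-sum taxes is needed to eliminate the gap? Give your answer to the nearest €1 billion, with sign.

+€208 billion

Spending multiplier = 1/(1 − c + m) = 1/(1 − 0.91 + 0.37) = 1/0.46 ≈ 2.174.
Tax multiplier = −c·k = −0.91/0.46 ≈ −1.978. Need ΔY = −€411 billion, so ΔT = ΔY/(−c·k) = −(−€411 billion) × 0.46 / 0.91 ≈ +€208 billion.
The government should raise lump-sum taxes by €208 billion.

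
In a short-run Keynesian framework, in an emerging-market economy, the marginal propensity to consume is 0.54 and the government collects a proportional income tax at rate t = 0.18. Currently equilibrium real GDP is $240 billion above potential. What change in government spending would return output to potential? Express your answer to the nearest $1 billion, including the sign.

−$134 billion

Spending multiplier = 1/(1 − c(1−t)) = 1/(1 − 0.54×0.82) = 1/0.5572 ≈ 1.795.
Need ΔY = −$240 billion, so ΔG = ΔY/k = (−$240 billion) × 0.5572 ≈ −$134 billion.
The government should cut government spending by $134 billion.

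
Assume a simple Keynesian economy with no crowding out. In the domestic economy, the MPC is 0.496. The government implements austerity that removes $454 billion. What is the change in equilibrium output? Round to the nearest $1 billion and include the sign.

−$901 billion

Expenditure multiplier = 1/(1 − MPC) = 1/(1 − 0.496) = 1/0.504 ≈ 1.984.
ΔY = k × ΔG = (−$454 billion) / 0.504 ≈ −$901 billion.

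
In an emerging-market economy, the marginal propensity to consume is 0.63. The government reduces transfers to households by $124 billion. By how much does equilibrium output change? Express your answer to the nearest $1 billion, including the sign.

−$211 billion

The transfer change shifts disposable income by −$124 billion, so first-round consumption changes by c·ΔTR = 0.63 × (−$124 billion) = −$78.12 billion.
Expenditure multiplier = 1/(1 − MPC) = 1/(1 − 0.63) = 1/0.37 ≈ 2.703.
The transfer multiplier is c × k ≈ 1.703, so ΔY = k × (c·ΔTR) = (−$78.12 billion) / 0.37 ≈ −$211 billion.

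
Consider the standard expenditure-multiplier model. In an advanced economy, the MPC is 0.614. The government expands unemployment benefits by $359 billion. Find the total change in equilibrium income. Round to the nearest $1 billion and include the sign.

+$571 billion

The transfer change shifts disposable income by +$359 billion, so first-round consumption changes by c·ΔTR = 0.614 × (+$359 billion) = +$220.426 billion.
Expenditure multiplier = 1/(1 − MPC) = 1/(1 − 0.614) = 1/0.386 ≈ 2.591.
The transfer multiplier is c × k ≈ 1.591, so ΔY = k × (c·ΔTR) = (+$220.426 billion) / 0.386 ≈ +$571 billion.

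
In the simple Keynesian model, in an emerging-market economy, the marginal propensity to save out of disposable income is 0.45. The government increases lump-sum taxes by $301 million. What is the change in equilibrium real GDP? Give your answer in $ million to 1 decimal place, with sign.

−$367.9 million

MPC = 1 − MPS = 1 − 0.45 = 0.55.
A lump-sum tax change of +$301 million shifts disposable income by −$301 million; first-round consumption changes by −c × ΔT = −0.55 × (+$301 million) = −$165.55 million.
Expenditure multiplier = 1/(1 − MPC) = 1/(1 − 0.55) = 1/0.45 ≈ 2.222.
The tax multiplier is −c × k ≈ −1.222, so ΔY = k × (−c·ΔT) = (−$165.55 million) / 0.45 ≈ −$367.9 million.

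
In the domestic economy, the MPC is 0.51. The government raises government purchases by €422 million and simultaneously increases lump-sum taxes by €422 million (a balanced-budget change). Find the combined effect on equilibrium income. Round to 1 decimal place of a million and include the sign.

+€422.0 million

Expenditure multiplier = 1/(1 − MPC) = 1/(1 − 0.51) = 1/0.49 ≈ 2.041.
ΔG contributes k·ΔG = (+€422 million) / 0.49 ≈ +€861.2 million.
ΔT of +€422 million changes first-round spending by −c·ΔT = −€215.22 million, contributing k·(−c·ΔT) = (−€215.22 million) / 0.49 ≈ −€439.2 million.
With ΔG = ΔT and no other leakages, the balanced-budget multiplier is 1, so ΔY = ΔG = +€422 million.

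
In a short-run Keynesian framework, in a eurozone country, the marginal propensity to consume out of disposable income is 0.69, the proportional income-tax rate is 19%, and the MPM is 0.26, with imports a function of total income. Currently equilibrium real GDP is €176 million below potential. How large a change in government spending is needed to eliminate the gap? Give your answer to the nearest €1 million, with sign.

+€123 million

Spending multiplier = 1/(1 − c(1−t) + m) = 1/(1 − 0.69×0.81 + 0.26) = 1/0.7011 ≈ 1.426.
Need ΔY = +€176 million, so ΔG = ΔY/k = (+€176 million) × 0.7011 ≈ +€123 million.
The government should increase government spending by €123 million.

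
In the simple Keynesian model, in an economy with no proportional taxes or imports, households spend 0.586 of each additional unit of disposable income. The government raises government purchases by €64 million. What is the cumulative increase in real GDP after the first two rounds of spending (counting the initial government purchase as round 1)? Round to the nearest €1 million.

Round 1 adds ΔG = €64 million; each later round is MPC = 0.586 times the previous.
After 2 rounds: 64 + 37.504 = ΔG·(1 − c^2)/(1 − c) = 64 × (1 − 0.343396)/0.414 ≈ €102 million.

€102 million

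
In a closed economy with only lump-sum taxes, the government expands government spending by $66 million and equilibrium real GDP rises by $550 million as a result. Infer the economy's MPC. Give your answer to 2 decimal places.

Implied spending multiplier k = ΔY/ΔG = 550/66 ≈ 8.3333.
Since k = 1/(1 − MPC), MPC = 1 − 1/k = 1 − ΔG/ΔY = 1 − 66/550 = 0.88.

0.88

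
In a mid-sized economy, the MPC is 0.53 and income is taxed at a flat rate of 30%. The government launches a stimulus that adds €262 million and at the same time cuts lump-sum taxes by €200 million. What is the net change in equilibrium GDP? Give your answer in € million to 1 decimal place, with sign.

Expenditure multiplier = 1/(1 − c(1−t)) = 1/(1 − 0.53×0.7) = 1/0.629 ≈ 1.59.
ΔG contributes k·ΔG = (+€262 million) / 0.629 ≈ +€416.5 million.
ΔT of −€200 million changes first-round spending by −c·ΔT = +€106 million, contributing k·(−c·ΔT) = (+€106 million) / 0.629 ≈ +€168.5 million.
Net ΔY = k(ΔG − c·ΔT) = (+€368 million) / 0.629 ≈ +€585.1 million.

+€585.1 million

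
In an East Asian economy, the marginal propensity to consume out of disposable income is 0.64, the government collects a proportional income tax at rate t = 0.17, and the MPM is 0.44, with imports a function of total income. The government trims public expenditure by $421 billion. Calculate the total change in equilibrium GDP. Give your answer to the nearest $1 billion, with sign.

Spending multiplier = 1/(1 − c(1−t) + m) = 1/(1 − 0.64×0.83 + 0.44) = 1/0.9088 ≈ 1.1.
ΔY = k × ΔG = (−$421 billion) / 0.9088 ≈ −$463 billion.

−$463 billion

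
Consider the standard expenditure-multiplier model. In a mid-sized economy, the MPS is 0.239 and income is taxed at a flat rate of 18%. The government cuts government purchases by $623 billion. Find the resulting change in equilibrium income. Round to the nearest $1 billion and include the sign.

−$1,657 billion

MPC = 1 − MPS = 1 − 0.239 = 0.761.
Expenditure multiplier = 1/(1 − c(1−t)) = 1/(1 − 0.761×0.82) = 1/0.37598 ≈ 2.66.
ΔY = k × ΔG = (−$623 billion) / 0.37598 ≈ −$1,657 billion.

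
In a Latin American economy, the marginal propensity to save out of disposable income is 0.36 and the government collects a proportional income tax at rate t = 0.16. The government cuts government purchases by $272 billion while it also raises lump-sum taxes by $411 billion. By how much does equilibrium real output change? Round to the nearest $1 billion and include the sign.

MPC = 1 − MPS = 1 − 0.36 = 0.64.
Expenditure multiplier = 1/(1 − c(1−t)) = 1/(1 − 0.64×0.84) = 1/0.4624 ≈ 2.163.
ΔG contributes k·ΔG = (−$272 billion) / 0.4624 ≈ −$588.2 billion.
ΔT of +$411 billion changes first-round spending by −c·ΔT = −$263.04 billion, contributing k·(−c·ΔT) = (−$263.04 billion) / 0.4624 ≈ −$568.9 billion.
Net ΔY = k(ΔG − c·ΔT) = (−$535.04 billion) / 0.4624 ≈ −$1,157 billion.

−$1,157 billion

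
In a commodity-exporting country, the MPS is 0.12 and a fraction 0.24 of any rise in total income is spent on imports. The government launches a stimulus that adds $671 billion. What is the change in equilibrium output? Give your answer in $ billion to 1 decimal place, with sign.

MPC = 1 − MPS = 1 − 0.12 = 0.88.
Expenditure multiplier = 1/(1 − c + m) = 1/(1 − 0.88 + 0.24) = 1/0.36 ≈ 2.778.
ΔY = k × ΔG = (+$671 billion) / 0.36 ≈ +$1,863.9 billion.

+$1,863.9 billion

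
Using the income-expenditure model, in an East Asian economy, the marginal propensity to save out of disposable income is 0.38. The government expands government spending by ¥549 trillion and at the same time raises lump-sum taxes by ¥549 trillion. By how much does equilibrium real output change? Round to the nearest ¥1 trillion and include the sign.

+¥549 trillion

MPC = 1 − MPS = 1 − 0.38 = 0.62.
Expenditure multiplier = 1/(1 − MPC) = 1/(1 − 0.62) = 1/0.38 ≈ 2.632.
ΔG contributes k·ΔG = (+¥549 trillion) / 0.38 ≈ +¥1,444.7 trillion.
ΔT of +¥549 trillion changes first-round spending by −c·ΔT = −¥340.38 trillion, contributing k·(−c·ΔT) = (−¥340.38 trillion) / 0.38 ≈ −¥895.7 trillion.
With ΔG = ΔT and no other leakages, the balanced-budget multiplier is 1, so ΔY = ΔG = +¥549 trillion.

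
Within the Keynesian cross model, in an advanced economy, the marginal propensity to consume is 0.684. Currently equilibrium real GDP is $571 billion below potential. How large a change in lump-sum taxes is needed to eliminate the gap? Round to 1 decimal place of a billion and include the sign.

Spending multiplier = 1/(1 − MPC) = 1/(1 − 0.684) = 1/0.316 ≈ 3.165.
Tax multiplier = −c·k = −0.684/0.316 ≈ −2.165. Need ΔY = +$571 billion, so ΔT = ΔY/(−c·k) = −(+$571 billion) × 0.316 / 0.684 ≈ −$263.8 billion.
The government should cut lump-sum taxes by $263.8 billion.

−$263.8 billion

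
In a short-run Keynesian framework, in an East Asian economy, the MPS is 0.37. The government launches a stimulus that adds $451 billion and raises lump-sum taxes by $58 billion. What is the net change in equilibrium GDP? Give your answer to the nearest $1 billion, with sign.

MPC = 1 − MPS = 1 − 0.37 = 0.63.
Expenditure multiplier = 1/(1 − MPC) = 1/(1 − 0.63) = 1/0.37 ≈ 2.703.
ΔG contributes k·ΔG = (+$451 billion) / 0.37 ≈ +$1,218.9 billion.
ΔT of +$58 billion changes first-round spending by −c·ΔT = −$36.54 billion, contributing k·(−c·ΔT) = (−$36.54 billion) / 0.37 ≈ −$98.8 billion.
Net ΔY = k(ΔG − c·ΔT) = (+$414.46 billion) / 0.37 ≈ +$1,120 billion.

+$1,120 billion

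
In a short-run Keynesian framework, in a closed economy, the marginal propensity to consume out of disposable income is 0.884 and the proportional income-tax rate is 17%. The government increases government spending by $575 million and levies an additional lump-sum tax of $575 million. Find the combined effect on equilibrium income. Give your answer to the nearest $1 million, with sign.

Expenditure multiplier = 1/(1 − c(1−t)) = 1/(1 − 0.884×0.83) = 1/0.26628 ≈ 3.755.
ΔG contributes k·ΔG = (+$575 million) / 0.26628 ≈ +$2,159.4 million.
ΔT of +$575 million changes first-round spending by −c·ΔT = −$508.3 million, contributing k·(−c·ΔT) = (−$508.3 million) / 0.26628 ≈ −$1,908.9 million.
Net ΔY = k(ΔG − c·ΔT) = (+$66.7 million) / 0.26628 ≈ +$250 million.

+$250 million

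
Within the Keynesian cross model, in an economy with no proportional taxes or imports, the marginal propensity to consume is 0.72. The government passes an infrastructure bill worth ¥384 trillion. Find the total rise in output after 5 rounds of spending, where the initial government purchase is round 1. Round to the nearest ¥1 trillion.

¥1,106 trillion

Round 1 adds ΔG = ¥384 trillion; each later round is MPC = 0.72 times the previous.
After 5 rounds: 384 + 276.48 + 199.0656 + 143.327232 + 103.19560704 = ΔG·(1 − c^5)/(1 − c) = 384 × (1 − 0.1934917632)/0.28 ≈ ¥1,106 trillion.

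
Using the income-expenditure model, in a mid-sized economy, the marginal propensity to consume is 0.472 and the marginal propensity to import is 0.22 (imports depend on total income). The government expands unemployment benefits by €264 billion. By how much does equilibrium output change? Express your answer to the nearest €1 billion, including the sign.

The transfer change shifts disposable income by +€264 billion, so first-round consumption changes by c·ΔTR = 0.472 × (+€264 billion) = +€124.608 billion.
Expenditure multiplier = 1/(1 − c + m) = 1/(1 − 0.472 + 0.22) = 1/0.748 ≈ 1.337.
The transfer multiplier is c × k ≈ 0.631, so ΔY = k × (c·ΔTR) = (+€124.608 billion) / 0.748 ≈ +€167 billion.

+€167 billion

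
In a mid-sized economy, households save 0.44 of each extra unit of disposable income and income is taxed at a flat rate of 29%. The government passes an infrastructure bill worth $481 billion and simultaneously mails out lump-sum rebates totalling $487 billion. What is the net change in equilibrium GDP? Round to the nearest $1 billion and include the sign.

MPC = 1 − MPS = 1 − 0.44 = 0.56.
Expenditure multiplier = 1/(1 − c(1−t)) = 1/(1 − 0.56×0.71) = 1/0.6024 ≈ 1.66.
ΔG contributes k·ΔG = (+$481 billion) / 0.6024 ≈ +$798.5 billion.
ΔT of −$487 billion changes first-round spending by −c·ΔT = +$272.72 billion, contributing k·(−c·ΔT) = (+$272.72 billion) / 0.6024 ≈ +$452.7 billion.
Net ΔY = k(ΔG − c·ΔT) = (+$753.72 billion) / 0.6024 ≈ +$1,251 billion.

+$1,251 billion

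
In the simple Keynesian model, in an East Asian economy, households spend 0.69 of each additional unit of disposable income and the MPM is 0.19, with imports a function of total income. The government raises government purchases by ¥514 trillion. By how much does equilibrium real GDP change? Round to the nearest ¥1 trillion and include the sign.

Spending multiplier = 1/(1 − c + m) = 1/(1 − 0.69 + 0.19) = 1/0.5 = 2.
ΔY = k × ΔG = (+¥514 trillion) / 0.5 = +¥1,028 trillion.

+¥1,028 trillion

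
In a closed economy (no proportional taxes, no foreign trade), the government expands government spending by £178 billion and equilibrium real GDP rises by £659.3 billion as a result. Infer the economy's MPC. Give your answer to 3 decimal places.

Implied spending multiplier k = ΔY/ΔG = 659.3/178 ≈ 3.7039.
Since k = 1/(1 − MPC), MPC = 1 − 1/k = 1 − ΔG/ΔY = 1 − 178/659.3 ≈ 0.730.

0.730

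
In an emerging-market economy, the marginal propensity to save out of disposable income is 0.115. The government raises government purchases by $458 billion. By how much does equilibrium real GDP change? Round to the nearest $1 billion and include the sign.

+$3,983 billion

MPC = 1 − MPS = 1 − 0.115 = 0.885.
Expenditure multiplier = 1/(1 − MPC) = 1/(1 − 0.885) = 1/0.115 ≈ 8.696.
ΔY = k × ΔG = (+$458 billion) / 0.115 ≈ +$3,983 billion.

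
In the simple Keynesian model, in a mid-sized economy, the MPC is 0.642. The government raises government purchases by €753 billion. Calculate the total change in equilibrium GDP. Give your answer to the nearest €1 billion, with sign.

+€2,103 billion

Spending multiplier = 1/(1 − MPC) = 1/(1 − 0.642) = 1/0.358 ≈ 2.793.
ΔY = k × ΔG = (+€753 billion) / 0.358 ≈ +€2,103 billion.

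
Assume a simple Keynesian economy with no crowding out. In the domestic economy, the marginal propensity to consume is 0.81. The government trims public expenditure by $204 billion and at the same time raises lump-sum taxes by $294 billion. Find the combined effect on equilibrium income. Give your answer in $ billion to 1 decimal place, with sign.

Expenditure multiplier = 1/(1 − MPC) = 1/(1 − 0.81) = 1/0.19 ≈ 5.263.
ΔG contributes k·ΔG = (−$204 billion) / 0.19 ≈ −$1,073.7 billion.
ΔT of +$294 billion changes first-round spending by −c·ΔT = −$238.14 billion, contributing k·(−c·ΔT) = (−$238.14 billion) / 0.19 ≈ −$1,253.4 billion.
Net ΔY = k(ΔG − c·ΔT) = (−$442.14 billion) / 0.19 ≈ −$2,327.1 billion.

−$2,327.1 billion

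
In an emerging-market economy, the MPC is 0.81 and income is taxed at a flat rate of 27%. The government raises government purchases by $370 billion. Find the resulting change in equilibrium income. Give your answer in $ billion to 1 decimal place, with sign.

Expenditure multiplier = 1/(1 − c(1−t)) = 1/(1 − 0.81×0.73) = 1/0.4087 ≈ 2.447.
ΔY = k × ΔG = (+$370 billion) / 0.4087 ≈ +$905.3 billion.

+$905.3 billion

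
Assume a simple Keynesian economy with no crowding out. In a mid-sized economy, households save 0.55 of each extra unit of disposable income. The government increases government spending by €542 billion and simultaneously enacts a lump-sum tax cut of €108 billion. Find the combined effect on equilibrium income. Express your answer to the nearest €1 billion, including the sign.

+€1,074 billion

MPC = 1 − MPS = 1 − 0.55 = 0.45.
Expenditure multiplier = 1/(1 − MPC) = 1/(1 − 0.45) = 1/0.55 ≈ 1.818.
ΔG contributes k·ΔG = (+€542 billion) / 0.55 ≈ +€985.5 billion.
ΔT of −€108 billion changes first-round spending by −c·ΔT = +€48.6 billion, contributing k·(−c·ΔT) = (+€48.6 billion) / 0.55 ≈ +€88.4 billion.
Net ΔY = k(ΔG − c·ΔT) = (+€590.6 billion) / 0.55 ≈ +€1,074 billion.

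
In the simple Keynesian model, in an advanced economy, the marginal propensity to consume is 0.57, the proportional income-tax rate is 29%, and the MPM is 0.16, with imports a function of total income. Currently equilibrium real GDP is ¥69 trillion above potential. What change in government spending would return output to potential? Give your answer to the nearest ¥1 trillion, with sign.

Spending multiplier = 1/(1 − c(1−t) + m) = 1/(1 − 0.57×0.71 + 0.16) = 1/0.7553 ≈ 1.324.
Need ΔY = −¥69 trillion, so ΔG = ΔY/k = (−¥69 trillion) × 0.7553 ≈ −¥52 trillion.
The government should cut government spending by ¥52 trillion.

−¥52 trillion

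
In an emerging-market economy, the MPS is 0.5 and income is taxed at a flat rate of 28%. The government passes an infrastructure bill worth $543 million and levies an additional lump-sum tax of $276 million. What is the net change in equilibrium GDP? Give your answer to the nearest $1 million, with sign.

+$633 million

MPC = 1 − MPS = 1 − 0.5 = 0.5.
Expenditure multiplier = 1/(1 − c(1−t)) = 1/(1 − 0.5×0.72) = 1/0.64 ≈ 1.563.
ΔG contributes k·ΔG = (+$543 million) / 0.64 ≈ +$848.4 million.
ΔT of +$276 million changes first-round spending by −c·ΔT = −$138 million, contributing k·(−c·ΔT) = (−$138 million) / 0.64 ≈ −$215.6 million.
Net ΔY = k(ΔG − c·ΔT) = (+$405 million) / 0.64 ≈ +$633 million.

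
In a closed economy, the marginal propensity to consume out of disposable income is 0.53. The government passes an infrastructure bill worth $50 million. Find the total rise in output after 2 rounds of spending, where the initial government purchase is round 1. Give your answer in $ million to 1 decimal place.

$76.5 million

Round 1 adds ΔG = $50 million; each later round is MPC = 0.53 times the previous.
After 2 rounds: 50 + 26.5 = ΔG·(1 − c^2)/(1 − c) = 50 × (1 − 0.2809)/0.47 = $76.5 million.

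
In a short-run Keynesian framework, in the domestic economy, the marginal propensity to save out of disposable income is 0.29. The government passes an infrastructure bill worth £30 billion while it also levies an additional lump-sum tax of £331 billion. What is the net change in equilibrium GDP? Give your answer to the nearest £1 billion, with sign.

MPC = 1 − MPS = 1 − 0.29 = 0.71.
Expenditure multiplier = 1/(1 − MPC) = 1/(1 − 0.71) = 1/0.29 ≈ 3.448.
ΔG contributes k·ΔG = (+£30 billion) / 0.29 ≈ +£103.4 billion.
ΔT of +£331 billion changes first-round spending by −c·ΔT = −£235.01 billion, contributing k·(−c·ΔT) = (−£235.01 billion) / 0.29 ≈ −£810.4 billion.
Net ΔY = k(ΔG − c·ΔT) = (−£205.01 billion) / 0.29 ≈ −£707 billion.

−£707 billion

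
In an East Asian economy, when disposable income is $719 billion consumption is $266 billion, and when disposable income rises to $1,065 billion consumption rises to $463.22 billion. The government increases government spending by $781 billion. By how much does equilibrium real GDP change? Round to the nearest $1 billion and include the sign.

MPC = ΔC/ΔYd = (463.22 − 266)/(1,065 − 719) = 197.22/346 = 0.57.
Spending multiplier = 1/(1 − MPC) = 1/(1 − 0.57) = 1/0.43 ≈ 2.326.
ΔY = k × ΔG = (+$781 billion) / 0.43 ≈ +$1,816 billion.

+$1,816 billion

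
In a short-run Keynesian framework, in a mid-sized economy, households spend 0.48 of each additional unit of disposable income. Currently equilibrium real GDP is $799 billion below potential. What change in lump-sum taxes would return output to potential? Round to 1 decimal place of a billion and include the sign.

Spending multiplier = 1/(1 − MPC) = 1/(1 − 0.48) = 1/0.52 ≈ 1.923.
Tax multiplier = −c·k = −0.48/0.52 ≈ −0.923. Need ΔY = +$799 billion, so ΔT = ΔY/(−c·k) = −(+$799 billion) × 0.52 / 0.48 ≈ −$865.6 billion.
The government should cut lump-sum taxes by $865.6 billion.

−$865.6 billion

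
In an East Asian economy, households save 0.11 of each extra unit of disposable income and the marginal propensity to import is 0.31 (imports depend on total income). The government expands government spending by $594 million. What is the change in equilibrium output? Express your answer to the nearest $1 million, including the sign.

MPC = 1 − MPS = 1 − 0.11 = 0.89.
Government-spending multiplier = 1/(1 − c + m) = 1/(1 − 0.89 + 0.31) = 1/0.42 ≈ 2.381.
ΔY = k × ΔG = (+$594 million) / 0.42 ≈ +$1,414 million.

+$1,414 million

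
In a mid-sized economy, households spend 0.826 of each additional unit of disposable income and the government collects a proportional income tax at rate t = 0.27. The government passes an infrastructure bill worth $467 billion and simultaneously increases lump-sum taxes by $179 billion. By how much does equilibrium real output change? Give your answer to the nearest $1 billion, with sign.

Expenditure multiplier = 1/(1 − c(1−t)) = 1/(1 − 0.826×0.73) = 1/0.39702 ≈ 2.519.
ΔG contributes k·ΔG = (+$467 billion) / 0.39702 ≈ +$1,176.3 billion.
ΔT of +$179 billion changes first-round spending by −c·ΔT = −$147.854 billion, contributing k·(−c·ΔT) = (−$147.854 billion) / 0.39702 ≈ −$372.4 billion.
Net ΔY = k(ΔG − c·ΔT) = (+$319.146 billion) / 0.39702 ≈ +$804 billion.

+$804 billion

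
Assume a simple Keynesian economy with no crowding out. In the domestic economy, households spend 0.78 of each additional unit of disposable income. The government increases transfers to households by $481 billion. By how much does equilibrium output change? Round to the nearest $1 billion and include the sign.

The transfer change shifts disposable income by +$481 billion, so first-round consumption changes by c·ΔTR = 0.78 × (+$481 billion) = +$375.18 billion.
Expenditure multiplier = 1/(1 − MPC) = 1/(1 − 0.78) = 1/0.22 ≈ 4.545.
The transfer multiplier is c × k ≈ 3.545, so ΔY = k × (c·ΔTR) = (+$375.18 billion) / 0.22 ≈ +$1,705 billion.

+$1,705 billion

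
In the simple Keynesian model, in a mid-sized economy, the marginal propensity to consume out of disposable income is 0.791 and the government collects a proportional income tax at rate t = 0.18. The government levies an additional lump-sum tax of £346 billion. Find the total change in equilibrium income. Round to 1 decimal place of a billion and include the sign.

A lump-sum tax change of +£346 billion shifts disposable income by −£346 billion; first-round consumption changes by −c × ΔT = −0.791 × (+£346 billion) = −£273.686 billion.
Expenditure multiplier = 1/(1 − c(1−t)) = 1/(1 − 0.791×0.82) = 1/0.35138 ≈ 2.846.
The tax multiplier is −c × k ≈ −2.251, so ΔY = k × (−c·ΔT) = (−£273.686 billion) / 0.35138 ≈ −£778.9 billion.

−£778.9 billion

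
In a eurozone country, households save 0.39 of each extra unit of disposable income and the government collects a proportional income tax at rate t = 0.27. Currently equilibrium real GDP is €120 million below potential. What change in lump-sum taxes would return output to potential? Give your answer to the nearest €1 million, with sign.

MPC = 1 − MPS = 1 − 0.39 = 0.61.
Spending multiplier = 1/(1 − c(1−t)) = 1/(1 − 0.61×0.73) = 1/0.5547 ≈ 1.803.
Tax multiplier = −c·k = −0.61/0.5547 ≈ −1.1. Need ΔY = +€120 million, so ΔT = ΔY/(−c·k) = −(+€120 million) × 0.5547 / 0.61 ≈ −€109 million.
The government should cut lump-sum taxes by €109 million.

−€109 million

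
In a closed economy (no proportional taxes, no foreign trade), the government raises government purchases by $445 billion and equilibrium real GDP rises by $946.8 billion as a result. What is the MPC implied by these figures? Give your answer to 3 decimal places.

0.530

Implied spending multiplier k = ΔY/ΔG = 946.8/445 ≈ 2.1276.
Since k = 1/(1 − MPC), MPC = 1 − 1/k = 1 − ΔG/ΔY = 1 − 445/946.8 ≈ 0.530.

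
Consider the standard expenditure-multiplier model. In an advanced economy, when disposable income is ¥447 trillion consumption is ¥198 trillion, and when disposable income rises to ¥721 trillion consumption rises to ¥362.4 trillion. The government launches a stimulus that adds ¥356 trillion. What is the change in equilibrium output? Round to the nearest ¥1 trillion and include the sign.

+¥890 trillion

MPC = ΔC/ΔYd = (362.4 − 198)/(721 − 447) = 164.4/274 = 0.6.
Government-spending multiplier = 1/(1 − MPC) = 1/(1 − 0.6) = 1/0.4 = 2.5.
ΔY = k × ΔG = (+¥356 trillion) / 0.4 = +¥890 trillion.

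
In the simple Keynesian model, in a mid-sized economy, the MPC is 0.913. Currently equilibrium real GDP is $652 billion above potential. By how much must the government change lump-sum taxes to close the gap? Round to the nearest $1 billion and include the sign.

Spending multiplier = 1/(1 − MPC) = 1/(1 − 0.913) = 1/0.087 ≈ 11.494.
Tax multiplier = −c·k = −0.913/0.087 ≈ −10.494. Need ΔY = −$652 billion, so ΔT = ΔY/(−c·k) = −(−$652 billion) × 0.087 / 0.913 ≈ +$62 billion.
The government should raise lump-sum taxes by $62 billion.

+$62 billion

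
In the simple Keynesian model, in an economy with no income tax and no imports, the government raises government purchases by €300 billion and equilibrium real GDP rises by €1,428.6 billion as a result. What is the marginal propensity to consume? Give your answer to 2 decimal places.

0.79

Implied spending multiplier k = ΔY/ΔG = 1,428.6/300 = 4.762.
Since k = 1/(1 − MPC), MPC = 1 − 1/k = 1 − ΔG/ΔY = 1 − 300/1,428.6 ≈ 0.79.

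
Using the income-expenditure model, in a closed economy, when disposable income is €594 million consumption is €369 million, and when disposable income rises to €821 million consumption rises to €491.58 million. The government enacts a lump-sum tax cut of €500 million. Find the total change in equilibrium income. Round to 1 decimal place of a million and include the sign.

MPC = ΔC/ΔYd = (491.58 − 369)/(821 − 594) = 122.58/227 = 0.54.
A lump-sum tax change of −€500 million shifts disposable income by +€500 million; first-round consumption changes by −c × ΔT = −0.54 × (−€500 million) = +€270 million.
Expenditure multiplier = 1/(1 − MPC) = 1/(1 − 0.54) = 1/0.46 ≈ 2.174.
The tax multiplier is −c × k ≈ −1.174, so ΔY = k × (−c·ΔT) = (+€270 million) / 0.46 ≈ +€587 million.

+€587.0 million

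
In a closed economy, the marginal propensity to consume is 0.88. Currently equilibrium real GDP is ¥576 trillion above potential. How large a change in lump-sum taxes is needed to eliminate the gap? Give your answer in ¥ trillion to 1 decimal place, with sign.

Spending multiplier = 1/(1 − MPC) = 1/(1 − 0.88) = 1/0.12 ≈ 8.333.
Tax multiplier = −c·k = −0.88/0.12 ≈ −7.333. Need ΔY = −¥576 trillion, so ΔT = ΔY/(−c·k) = −(−¥576 trillion) × 0.12 / 0.88 ≈ +¥78.5 trillion.
The government should raise lump-sum taxes by ¥78.5 trillion.

+¥78.5 trillion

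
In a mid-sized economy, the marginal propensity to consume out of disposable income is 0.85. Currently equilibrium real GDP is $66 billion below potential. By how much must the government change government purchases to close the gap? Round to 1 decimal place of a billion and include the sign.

Spending multiplier = 1/(1 − MPC) = 1/(1 − 0.85) = 1/0.15 ≈ 6.667.
Need ΔY = +$66 billion, so ΔG = ΔY/k = (+$66 billion) × 0.15 = +$9.9 billion.
The government should increase government purchases by $9.9 billion.

+$9.9 billion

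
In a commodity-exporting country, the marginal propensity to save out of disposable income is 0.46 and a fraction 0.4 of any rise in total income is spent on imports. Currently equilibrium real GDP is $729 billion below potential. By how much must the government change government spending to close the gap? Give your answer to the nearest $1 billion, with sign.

+$627 billion

MPC = 1 − MPS = 1 − 0.46 = 0.54.
Spending multiplier = 1/(1 − c + m) = 1/(1 − 0.54 + 0.4) = 1/0.86 ≈ 1.163.
Need ΔY = +$729 billion, so ΔG = ΔY/k = (+$729 billion) × 0.86 ≈ +$627 billion.
The government should increase government spending by $627 billion.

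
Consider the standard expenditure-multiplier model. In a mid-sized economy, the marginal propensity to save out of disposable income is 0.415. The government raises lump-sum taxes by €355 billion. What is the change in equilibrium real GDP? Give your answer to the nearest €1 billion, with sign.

MPC = 1 − MPS = 1 − 0.415 = 0.585.
A lump-sum tax change of +€355 billion shifts disposable income by −€355 billion; first-round consumption changes by −c × ΔT = −0.585 × (+€355 billion) = −€207.675 billion.
Expenditure multiplier = 1/(1 − MPC) = 1/(1 − 0.585) = 1/0.415 ≈ 2.41.
The tax multiplier is −c × k ≈ −1.41, so ΔY = k × (−c·ΔT) = (−€207.675 billion) / 0.415 ≈ −€500 billion.

−€500 billion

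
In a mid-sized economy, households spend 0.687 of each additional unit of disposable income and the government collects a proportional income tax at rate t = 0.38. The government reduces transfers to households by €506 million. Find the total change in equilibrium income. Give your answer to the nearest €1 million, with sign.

The transfer change shifts disposable income by −€506 million, so first-round consumption changes by c·ΔTR = 0.687 × (−€506 million) = −€347.622 million.
Expenditure multiplier = 1/(1 − c(1−t)) = 1/(1 − 0.687×0.62) = 1/0.57406 ≈ 1.742.
The transfer multiplier is c × k ≈ 1.197, so ΔY = k × (c·ΔTR) = (−€347.622 million) / 0.57406 ≈ −€606 million.

−€606 million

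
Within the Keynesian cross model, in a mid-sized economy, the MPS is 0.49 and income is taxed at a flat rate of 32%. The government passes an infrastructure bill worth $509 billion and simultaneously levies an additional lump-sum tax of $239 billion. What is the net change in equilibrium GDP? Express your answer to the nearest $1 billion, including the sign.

MPC = 1 − MPS = 1 − 0.49 = 0.51.
Expenditure multiplier = 1/(1 − c(1−t)) = 1/(1 − 0.51×0.68) = 1/0.6532 ≈ 1.531.
ΔG contributes k·ΔG = (+$509 billion) / 0.6532 ≈ +$779.2 billion.
ΔT of +$239 billion changes first-round spending by −c·ΔT = −$121.89 billion, contributing k·(−c·ΔT) = (−$121.89 billion) / 0.6532 ≈ −$186.6 billion.
Net ΔY = k(ΔG − c·ΔT) = (+$387.11 billion) / 0.6532 ≈ +$593 billion.

+$593 billion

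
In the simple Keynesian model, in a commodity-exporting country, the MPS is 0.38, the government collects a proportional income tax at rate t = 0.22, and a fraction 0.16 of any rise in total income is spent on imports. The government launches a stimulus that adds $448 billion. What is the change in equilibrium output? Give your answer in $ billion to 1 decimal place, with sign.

MPC = 1 − MPS = 1 − 0.38 = 0.62.
Spending multiplier = 1/(1 − c(1−t) + m) = 1/(1 − 0.62×0.78 + 0.16) = 1/0.6764 ≈ 1.478.
ΔY = k × ΔG = (+$448 billion) / 0.6764 ≈ +$662.3 billion.

+$662.3 billion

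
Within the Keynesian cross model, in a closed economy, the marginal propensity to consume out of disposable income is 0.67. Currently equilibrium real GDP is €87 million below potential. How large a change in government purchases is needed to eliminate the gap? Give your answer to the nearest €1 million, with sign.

Spending multiplier = 1/(1 − MPC) = 1/(1 − 0.67) = 1/0.33 ≈ 3.03.
Need ΔY = +€87 million, so ΔG = ΔY/k = (+€87 million) × 0.33 ≈ +€29 million.
The government should increase government purchases by €29 million.

+€29 million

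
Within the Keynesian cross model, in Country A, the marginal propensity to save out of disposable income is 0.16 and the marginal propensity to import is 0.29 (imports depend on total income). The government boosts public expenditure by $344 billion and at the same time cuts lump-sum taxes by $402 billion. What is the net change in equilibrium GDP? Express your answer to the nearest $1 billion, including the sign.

MPC = 1 − MPS = 1 − 0.16 = 0.84.
Expenditure multiplier = 1/(1 − c + m) = 1/(1 − 0.84 + 0.29) = 1/0.45 ≈ 2.222.
ΔG contributes k·ΔG = (+$344 billion) / 0.45 ≈ +$764.4 billion.
ΔT of −$402 billion changes first-round spending by −c·ΔT = +$337.68 billion, contributing k·(−c·ΔT) = (+$337.68 billion) / 0.45 = +$750.4 billion.
Net ΔY = k(ΔG − c·ΔT) = (+$681.68 billion) / 0.45 ≈ +$1,515 billion.

+$1,515 billion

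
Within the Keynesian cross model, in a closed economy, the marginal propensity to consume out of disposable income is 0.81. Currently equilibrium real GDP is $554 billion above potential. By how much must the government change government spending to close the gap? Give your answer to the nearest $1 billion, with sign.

−$105 billion

Spending multiplier = 1/(1 − MPC) = 1/(1 − 0.81) = 1/0.19 ≈ 5.263.
Need ΔY = −$554 billion, so ΔG = ΔY/k = (−$554 billion) × 0.19 ≈ −$105 billion.
The government should cut government spending by $105 billion.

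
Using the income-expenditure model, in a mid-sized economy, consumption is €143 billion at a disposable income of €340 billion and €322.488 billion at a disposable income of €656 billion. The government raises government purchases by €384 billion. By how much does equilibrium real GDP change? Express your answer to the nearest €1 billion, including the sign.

+€889 billion

MPC = ΔC/ΔYd = (322.488 − 143)/(656 − 340) = 179.488/316 = 0.568.
Government-spending multiplier = 1/(1 − MPC) = 1/(1 − 0.568) = 1/0.432 ≈ 2.315.
ΔY = k × ΔG = (+€384 billion) / 0.432 ≈ +€889 billion.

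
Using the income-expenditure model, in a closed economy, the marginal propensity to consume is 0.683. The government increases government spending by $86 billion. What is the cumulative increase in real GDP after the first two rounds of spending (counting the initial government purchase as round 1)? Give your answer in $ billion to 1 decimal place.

$144.7 billion

Round 1 adds ΔG = $86 billion; each later round is MPC = 0.683 times the previous.
After 2 rounds: 86 + 58.738 = ΔG·(1 − c^2)/(1 − c) = 86 × (1 − 0.466489)/0.317 ≈ $144.7 billion.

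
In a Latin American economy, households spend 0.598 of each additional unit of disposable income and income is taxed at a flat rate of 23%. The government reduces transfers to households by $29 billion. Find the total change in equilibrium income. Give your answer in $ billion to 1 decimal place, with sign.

−$32.1 billion

The transfer change shifts disposable income by −$29 billion, so first-round consumption changes by c·ΔTR = 0.598 × (−$29 billion) = −$17.342 billion.
Expenditure multiplier = 1/(1 − c(1−t)) = 1/(1 − 0.598×0.77) = 1/0.53954 ≈ 1.853.
The transfer multiplier is c × k ≈ 1.108, so ΔY = k × (c·ΔTR) = (−$17.342 billion) / 0.53954 ≈ −$32.1 billion.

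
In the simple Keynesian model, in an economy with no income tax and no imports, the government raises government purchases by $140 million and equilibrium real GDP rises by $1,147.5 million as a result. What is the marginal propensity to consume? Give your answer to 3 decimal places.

0.878

Implied spending multiplier k = ΔY/ΔG = 1,147.5/140 ≈ 8.1964.
Since k = 1/(1 − MPC), MPC = 1 − 1/k = 1 − ΔG/ΔY = 1 − 140/1,147.5 ≈ 0.878.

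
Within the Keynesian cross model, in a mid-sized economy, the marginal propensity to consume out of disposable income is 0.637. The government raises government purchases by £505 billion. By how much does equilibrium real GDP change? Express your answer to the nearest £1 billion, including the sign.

Government-spending multiplier = 1/(1 − MPC) = 1/(1 − 0.637) = 1/0.363 ≈ 2.755.
ΔY = k × ΔG = (+£505 billion) / 0.363 ≈ +£1,391 billion.

+£1,391 billion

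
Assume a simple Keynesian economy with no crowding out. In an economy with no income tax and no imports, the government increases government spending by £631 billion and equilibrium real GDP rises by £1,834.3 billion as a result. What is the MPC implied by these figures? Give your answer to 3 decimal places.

Implied spending multiplier k = ΔY/ΔG = 1,834.3/631 ≈ 2.907.
Since k = 1/(1 − MPC), MPC = 1 − 1/k = 1 − ΔG/ΔY = 1 − 631/1,834.3 ≈ 0.656.

0.656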